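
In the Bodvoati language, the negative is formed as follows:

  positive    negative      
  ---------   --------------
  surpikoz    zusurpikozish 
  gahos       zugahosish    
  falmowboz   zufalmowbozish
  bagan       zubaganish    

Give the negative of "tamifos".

zutamifosish

Every pair shown (surpikoz → zusurpikozish, gahos → zugahosish, falmowboz → zufalmowbozish, …) follows the same rule: add zu- … -ish around the stem.
So tamifos → zutamifosish.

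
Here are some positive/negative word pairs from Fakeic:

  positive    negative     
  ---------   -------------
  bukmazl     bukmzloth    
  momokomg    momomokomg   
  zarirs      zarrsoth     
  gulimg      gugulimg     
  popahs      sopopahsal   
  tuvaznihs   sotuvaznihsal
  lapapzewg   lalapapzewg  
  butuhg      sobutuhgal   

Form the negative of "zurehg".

sozurehgal

"zurehg" has second-to-last letter 'h'. The stems whose second-to-last letter is 'h' (tuvaznihs → sotuvaznihsal, butuhg → sobutuhgal, popahs → sopopahsal) add so- … -al around the stem.
The other patterns: stems whose second-to-last letter is 'm' or 'w' repeat the first consonant+vowel as a prefix; stems whose second-to-last letter is 'r' or 'z' delete the last vowel and add -oth.
So zurehg → sozurehgal.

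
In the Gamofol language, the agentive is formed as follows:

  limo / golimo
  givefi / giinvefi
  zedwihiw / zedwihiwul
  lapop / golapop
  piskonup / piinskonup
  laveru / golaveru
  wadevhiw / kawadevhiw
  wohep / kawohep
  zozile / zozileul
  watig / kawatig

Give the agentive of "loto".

zedwihiw and wadevhiw both end in -w yet inflect differently (zedwihiwul, kawadevhiw), so the final letter is not what conditions the rule; the first letter is.
"loto" begins with l-. The stems beginning with l- (lapop → golapop, limo → golimo, laveru → golaveru) add the prefix go-.
So loto → goloto.

goloto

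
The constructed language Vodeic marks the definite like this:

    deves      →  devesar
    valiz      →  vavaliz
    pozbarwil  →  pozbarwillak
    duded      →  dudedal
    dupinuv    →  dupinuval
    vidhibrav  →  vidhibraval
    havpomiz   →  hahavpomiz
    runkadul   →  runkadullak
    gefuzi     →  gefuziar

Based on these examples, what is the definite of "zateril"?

dupinuv and runkadul both have last vowel 'u' yet inflect differently (dupinuval, runkadullak), so the last vowel is not what conditions the rule; the final letter is.
"zateril" ends in -l. The stems ending in -l (pozbarwil → pozbarwillak, runkadul → runkadullak) double the final consonant and add -ak.
So zateril → zaterillak.

zaterillak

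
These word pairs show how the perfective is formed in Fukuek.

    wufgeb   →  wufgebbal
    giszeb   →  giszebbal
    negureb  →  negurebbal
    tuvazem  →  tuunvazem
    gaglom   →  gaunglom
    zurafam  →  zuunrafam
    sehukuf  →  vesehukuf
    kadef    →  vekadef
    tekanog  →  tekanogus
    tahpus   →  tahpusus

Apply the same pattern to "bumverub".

wufgeb and tuvazem both have last vowel 'e' yet inflect differently (wufgebbal, tuunvazem), so the last vowel is not what conditions the rule; the final letter is.
"bumverub" ends in -b. The stems ending in -b (wufgeb → wufgebbal, giszeb → giszebbal, negureb → negurebbal) double the final consonant and add -al.
So bumverub → bumverubbal.

bumverubbal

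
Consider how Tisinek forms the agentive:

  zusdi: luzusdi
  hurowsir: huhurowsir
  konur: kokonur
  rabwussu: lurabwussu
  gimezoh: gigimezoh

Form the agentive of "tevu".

"tevu" ends in a vowel. The stems ending in a vowel (rabwussu → lurabwussu, zusdi → luzusdi) add the prefix lu-.
So tevu → lutevu.

lutevu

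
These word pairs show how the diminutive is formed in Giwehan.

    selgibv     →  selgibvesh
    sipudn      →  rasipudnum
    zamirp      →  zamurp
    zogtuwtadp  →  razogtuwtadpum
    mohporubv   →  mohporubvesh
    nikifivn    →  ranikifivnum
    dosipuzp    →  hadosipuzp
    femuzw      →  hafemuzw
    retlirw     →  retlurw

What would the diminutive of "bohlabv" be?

zamirp and zogtuwtadp both end in -p yet inflect differently (zamurp, razogtuwtadpum), so the final letter is not what conditions the rule; the second-to-last letter is.
"bohlabv" has second-to-last letter 'b'. The stems whose second-to-last letter is 'b' (selgibv → selgibvesh, mohporubv → mohporubvesh) add -esh.
The other patterns: stems whose second-to-last letter is 'r' change the last vowel to 'u'; stems whose second-to-last letter is 'd' or 'v' add ra- … -um around the stem; stems whose second-to-last letter is 'z' add the prefix ha-.
So bohlabv → bohlabvesh.

bohlabvesh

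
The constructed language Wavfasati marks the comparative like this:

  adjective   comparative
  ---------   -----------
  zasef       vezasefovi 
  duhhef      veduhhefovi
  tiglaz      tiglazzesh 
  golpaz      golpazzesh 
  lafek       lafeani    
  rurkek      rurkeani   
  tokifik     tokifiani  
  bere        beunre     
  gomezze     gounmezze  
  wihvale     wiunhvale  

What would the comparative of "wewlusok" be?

"wewlusok" ends in -k. The stems ending in -k (lafek → lafeani, rurkek → rurkeani, tokifik → tokifiani) drop the final letter and add -ani.
So wewlusok → wewlusoani.

wewlusoani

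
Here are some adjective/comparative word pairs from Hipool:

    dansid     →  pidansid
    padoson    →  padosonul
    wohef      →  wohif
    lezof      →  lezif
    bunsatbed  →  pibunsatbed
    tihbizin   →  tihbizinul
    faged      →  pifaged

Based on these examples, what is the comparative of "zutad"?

wohef and faged both have last vowel 'e' yet inflect differently (wohif, pifaged), so the last vowel is not what conditions the rule; the final letter is.
"zutad" ends in -d. The stems ending in -d (faged → pifaged, bunsatbed → pibunsatbed, dansid → pidansid) add the prefix pi-.
The other patterns: stems ending in -f change the last vowel to 'i'; stems ending in -n add -ul.
So zutad → pizutad.

pizutad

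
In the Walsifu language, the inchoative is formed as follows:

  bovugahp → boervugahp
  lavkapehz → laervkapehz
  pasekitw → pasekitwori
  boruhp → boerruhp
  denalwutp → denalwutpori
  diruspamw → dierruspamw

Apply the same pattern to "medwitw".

"medwitw" has second-to-last letter 't'. The stems whose second-to-last letter is 't' (pasekitw → pasekitwori, denalwutp → denalwutpori) add -ori.
So medwitw → medwitwori.

medwitwori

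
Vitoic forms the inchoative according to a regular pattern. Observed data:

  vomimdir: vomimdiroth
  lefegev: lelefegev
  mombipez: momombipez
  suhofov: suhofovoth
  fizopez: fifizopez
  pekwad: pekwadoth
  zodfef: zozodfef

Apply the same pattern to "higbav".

higbavoth

lefegev and suhofov both end in -v yet inflect differently (lelefegev, suhofovoth), so the final letter is not what conditions the rule; the last vowel is.
"higbav" has last vowel 'a'. The one such stem in the data (pekwad → pekwadoth) adds -oth, so the same rule applies.
The other pattern: stems whose last vowel is 'e' repeat the first consonant+vowel as a prefix.
So higbav → higbavoth.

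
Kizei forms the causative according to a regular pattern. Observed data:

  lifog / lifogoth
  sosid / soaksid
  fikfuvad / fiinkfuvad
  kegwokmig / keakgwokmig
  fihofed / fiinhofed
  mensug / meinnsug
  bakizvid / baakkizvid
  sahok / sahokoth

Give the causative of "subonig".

"subonig" has last vowel 'i'. The stems whose last vowel is 'i' (bakizvid → baakkizvid, kegwokmig → keakgwokmig, sosid → soaksid) insert -ak- after the first vowel.
The other patterns: stems whose last vowel is 'o' add -oth; stems whose last vowel is 'a', 'e' or 'u' insert -in- after the first vowel.
So subonig → suakbonig.

suakbonig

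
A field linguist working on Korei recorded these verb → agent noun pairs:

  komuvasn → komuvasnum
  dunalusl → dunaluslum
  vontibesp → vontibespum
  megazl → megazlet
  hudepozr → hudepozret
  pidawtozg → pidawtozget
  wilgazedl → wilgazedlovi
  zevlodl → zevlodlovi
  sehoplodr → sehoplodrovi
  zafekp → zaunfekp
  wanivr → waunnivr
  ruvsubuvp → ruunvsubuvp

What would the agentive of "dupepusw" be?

dupepuswum

dunalusl and megazl both end in -l yet inflect differently (dunaluslum, megazlet), so the final letter is not what conditions the rule; the second-to-last letter is.
"dupepusw" has second-to-last letter 's'. The stems whose second-to-last letter is 's' (komuvasn → komuvasnum, dunalusl → dunaluslum, vontibesp → vontibespum) add -um.
The other patterns: stems whose second-to-last letter is 'z' add -et; stems whose second-to-last letter is 'd' add -ovi; stems whose second-to-last letter is 'k' or 'v' insert -un- after the first vowel.
So dupepusw → dupepuswum.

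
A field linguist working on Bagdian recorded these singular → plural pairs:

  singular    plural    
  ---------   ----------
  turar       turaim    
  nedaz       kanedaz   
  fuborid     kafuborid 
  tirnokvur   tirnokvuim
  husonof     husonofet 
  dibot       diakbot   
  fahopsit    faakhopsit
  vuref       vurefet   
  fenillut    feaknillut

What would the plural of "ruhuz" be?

"ruhuz" ends in -z. The one such stem in the data (nedaz → kanedaz) adds the prefix ka-, so the same rule applies.
The other patterns: stems ending in -r drop the final letter and add -im; stems ending in -f add -et; stems ending in -t insert -ak- after the first vowel.
So ruhuz → karuhuz.

karuhuz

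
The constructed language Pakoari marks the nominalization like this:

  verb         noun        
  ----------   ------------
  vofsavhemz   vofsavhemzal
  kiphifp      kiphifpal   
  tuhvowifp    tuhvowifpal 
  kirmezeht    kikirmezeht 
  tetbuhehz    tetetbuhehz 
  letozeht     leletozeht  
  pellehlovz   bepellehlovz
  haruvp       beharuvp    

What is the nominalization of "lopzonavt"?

vofsavhemz and tetbuhehz both end in -z yet inflect differently (vofsavhemzal, tetetbuhehz), so the final letter is not what conditions the rule; the second-to-last letter is.
"lopzonavt" has second-to-last letter 'v'. The stems whose second-to-last letter is 'v' (pellehlovz → bepellehlovz, haruvp → beharuvp) add the prefix be-.
The other patterns: stems whose second-to-last letter is 'f' or 'm' add -al; stems whose second-to-last letter is 'h' repeat the first consonant+vowel as a prefix.
So lopzonavt → belopzonavt.

belopzonavt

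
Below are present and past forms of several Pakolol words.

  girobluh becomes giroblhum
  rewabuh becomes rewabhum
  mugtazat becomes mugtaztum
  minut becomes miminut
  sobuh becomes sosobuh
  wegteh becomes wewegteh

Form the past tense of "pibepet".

"pibepet" has 3 vowels. The stems with 3 vowels (girobluh → giroblhum, rewabuh → rewabhum, mugtazat → mugtaztum) delete the last vowel and add -um.
So pibepet → pibeptum.

pibeptum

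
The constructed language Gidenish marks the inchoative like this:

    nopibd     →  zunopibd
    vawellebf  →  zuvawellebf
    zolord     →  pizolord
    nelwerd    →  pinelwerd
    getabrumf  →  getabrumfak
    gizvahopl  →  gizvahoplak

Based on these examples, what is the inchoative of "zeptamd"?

nopibd and zolord both end in -d yet inflect differently (zunopibd, pizolord), so the final letter is not what conditions the rule; the second-to-last letter is.
"zeptamd" has second-to-last letter 'm'. The one such stem in the data (getabrumf → getabrumfak) adds -ak, so the same rule applies.
So zeptamd → zeptamdak.

zeptamdak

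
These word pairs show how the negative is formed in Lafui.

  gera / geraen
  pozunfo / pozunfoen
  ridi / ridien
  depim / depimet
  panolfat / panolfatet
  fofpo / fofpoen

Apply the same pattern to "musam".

musamet

ridi and depim both have last vowel 'i' yet inflect differently (ridien, depimet), so the last vowel is not what conditions the rule; whether the stem ends in a vowel or a consonant is.
"musam" ends in a consonant. The stems ending in a consonant (depim → depimet, panolfat → panolfatet) add -et.
So musam → musamet.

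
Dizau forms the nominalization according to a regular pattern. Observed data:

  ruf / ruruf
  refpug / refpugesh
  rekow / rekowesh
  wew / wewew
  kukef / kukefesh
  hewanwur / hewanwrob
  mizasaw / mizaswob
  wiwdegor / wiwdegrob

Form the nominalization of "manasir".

ruf and kukef both end in -f yet inflect differently (ruruf, kukefesh), so the final letter is not what conditions the rule; the number of vowels is.
"manasir" has 3 vowels. The stems with 3 vowels (mizasaw → mizaswob, hewanwur → hewanwrob, wiwdegor → wiwdegrob) delete the last vowel and add -ob.
So manasir → manasrob.

manasrob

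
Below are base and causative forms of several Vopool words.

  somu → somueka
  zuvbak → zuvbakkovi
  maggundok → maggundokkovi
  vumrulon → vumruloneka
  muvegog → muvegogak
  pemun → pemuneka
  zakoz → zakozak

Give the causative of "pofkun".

vumrulon and maggundok both have last vowel 'o' yet inflect differently (vumruloneka, maggundokkovi), so the last vowel is not what conditions the rule; the final letter is.
"pofkun" ends in -n. The stems ending in -n (pemun → pemuneka, vumrulon → vumruloneka) add -eka.
The other patterns: stems ending in -k double the final consonant and add -ovi; stems ending in -g or -z add -ak.
So pofkun → pofkuneka.

pofkuneka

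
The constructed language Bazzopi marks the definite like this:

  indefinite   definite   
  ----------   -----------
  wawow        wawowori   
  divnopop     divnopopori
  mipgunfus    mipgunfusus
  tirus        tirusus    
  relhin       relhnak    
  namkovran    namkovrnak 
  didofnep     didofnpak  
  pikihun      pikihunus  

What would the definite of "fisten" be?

pikihun and relhin both end in -n yet inflect differently (pikihunus, relhnak), so the final letter is not what conditions the rule; the last vowel is.
"fisten" has last vowel 'e'. The one such stem in the data (didofnep → didofnpak) deletes the last vowel and adds -ak (as do relhin, namkovran), so the same rule applies.
The other patterns: stems whose last vowel is 'o' add -ori; stems whose last vowel is 'u' add -us.
So fisten → fistnak.

fistnak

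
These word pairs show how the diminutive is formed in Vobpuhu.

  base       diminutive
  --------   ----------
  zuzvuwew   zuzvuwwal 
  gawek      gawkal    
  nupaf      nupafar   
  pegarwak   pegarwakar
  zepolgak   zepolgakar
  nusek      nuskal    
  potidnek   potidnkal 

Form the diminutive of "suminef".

suminfal

"suminef" has last vowel 'e'. The stems whose last vowel is 'e' (nusek → nuskal, zuzvuwew → zuzvuwwal, potidnek → potidnkal) delete the last vowel and add -al.
So suminef → suminfal.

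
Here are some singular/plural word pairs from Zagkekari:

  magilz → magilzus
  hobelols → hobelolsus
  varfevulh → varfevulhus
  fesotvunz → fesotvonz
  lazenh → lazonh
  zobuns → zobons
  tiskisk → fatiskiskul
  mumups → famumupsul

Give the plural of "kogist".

fakogistul

magilz and fesotvunz both end in -z yet inflect differently (magilzus, fesotvonz), so the final letter is not what conditions the rule; the second-to-last letter is.
"kogist" has second-to-last letter 's'. The one such stem in the data (tiskisk → fatiskiskul) adds fa- … -ul around the stem, so the same rule applies.
So kogist → fakogistul.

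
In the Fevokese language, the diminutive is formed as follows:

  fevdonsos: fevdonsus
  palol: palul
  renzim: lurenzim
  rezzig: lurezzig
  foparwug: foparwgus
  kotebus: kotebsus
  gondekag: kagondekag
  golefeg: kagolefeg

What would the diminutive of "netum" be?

netmus

rezzig and foparwug both end in -g yet inflect differently (lurezzig, foparwgus), so the final letter is not what conditions the rule; the last vowel is.
"netum" has last vowel 'u'. The stems whose last vowel is 'u' (foparwug → foparwgus, kotebus → kotebsus) delete the last vowel and add -us.
The other patterns: stems whose last vowel is 'o' change the last vowel to 'u'; stems whose last vowel is 'i' add the prefix lu-; stems whose last vowel is 'a' or 'e' add the prefix ka-.
So netum → netmus.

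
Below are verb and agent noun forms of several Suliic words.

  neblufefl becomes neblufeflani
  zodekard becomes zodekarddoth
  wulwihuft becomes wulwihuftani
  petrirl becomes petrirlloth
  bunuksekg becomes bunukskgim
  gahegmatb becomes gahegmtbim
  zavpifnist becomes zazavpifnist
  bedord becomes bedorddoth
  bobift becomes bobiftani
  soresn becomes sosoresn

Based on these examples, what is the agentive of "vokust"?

bobift and zavpifnist both end in -t yet inflect differently (bobiftani, zazavpifnist), so the final letter is not what conditions the rule; the second-to-last letter is.
"vokust" has second-to-last letter 's'. The stems whose second-to-last letter is 's' (soresn → sosoresn, zavpifnist → zazavpifnist) repeat the first consonant+vowel as a prefix.
So vokust → vovokust.

vovokust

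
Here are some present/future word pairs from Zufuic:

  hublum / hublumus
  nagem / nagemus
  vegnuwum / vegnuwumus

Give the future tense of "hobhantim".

Every pair shown (hublum → hublumus, nagem → nagemus, vegnuwum → vegnuwumus) follows the same rule: add -us.
So hobhantim → hobhantimus.

hobhantimus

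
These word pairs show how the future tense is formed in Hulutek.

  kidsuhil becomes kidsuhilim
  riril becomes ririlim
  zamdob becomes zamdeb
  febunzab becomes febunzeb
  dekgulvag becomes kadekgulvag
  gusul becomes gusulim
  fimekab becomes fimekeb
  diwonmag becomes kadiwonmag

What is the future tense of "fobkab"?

fobkeb

"fobkab" ends in -b. The stems ending in -b (fimekab → fimekeb, zamdob → zamdeb, febunzab → febunzeb) change the last vowel to 'e'.
So fobkab → fobkeb.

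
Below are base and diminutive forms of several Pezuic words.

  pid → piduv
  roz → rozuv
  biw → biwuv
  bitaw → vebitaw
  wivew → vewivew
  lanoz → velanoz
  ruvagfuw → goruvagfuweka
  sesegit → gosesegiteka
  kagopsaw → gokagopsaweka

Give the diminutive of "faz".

biw and bitaw both end in -w yet inflect differently (biwuv, vebitaw), so the final letter is not what conditions the rule; the number of vowels is.
"faz" has 1 vowel. The stems with 1 vowel (pid → piduv, roz → rozuv, biw → biwuv) add -uv.
So faz → fazuv.

fazuv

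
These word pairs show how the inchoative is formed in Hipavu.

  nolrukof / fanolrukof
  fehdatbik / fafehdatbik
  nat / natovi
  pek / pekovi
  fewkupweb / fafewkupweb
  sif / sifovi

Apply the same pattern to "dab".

dabovi

pek and fehdatbik both end in -k yet inflect differently (pekovi, fafehdatbik), so the final letter is not what conditions the rule; the number of vowels is.
"dab" has 1 vowel. The stems with 1 vowel (nat → natovi, sif → sifovi, pek → pekovi) add -ovi.
The other pattern: stems with 3 vowels add the prefix fa-.
So dab → dabovi.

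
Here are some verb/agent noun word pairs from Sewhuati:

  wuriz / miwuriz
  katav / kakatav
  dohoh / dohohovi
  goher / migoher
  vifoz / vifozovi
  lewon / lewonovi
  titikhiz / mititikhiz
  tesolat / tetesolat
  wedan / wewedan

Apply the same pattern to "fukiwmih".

lewon and wedan both end in -n yet inflect differently (lewonovi, wewedan), so the final letter is not what conditions the rule; the last vowel is.
"fukiwmih" has last vowel 'i'. The stems whose last vowel is 'i' (wuriz → miwuriz, titikhiz → mititikhiz) add the prefix mi-.
So fukiwmih → mifukiwmih.

mifukiwmih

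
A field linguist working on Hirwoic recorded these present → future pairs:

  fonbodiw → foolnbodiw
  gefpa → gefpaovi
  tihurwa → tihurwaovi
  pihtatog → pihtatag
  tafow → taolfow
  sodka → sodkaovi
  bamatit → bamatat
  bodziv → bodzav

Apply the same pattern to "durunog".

fonbodiw and bamatit both have last vowel 'i' yet inflect differently (foolnbodiw, bamatat), so the last vowel is not what conditions the rule; the final letter is.
"durunog" ends in -g. The one such stem in the data (pihtatog → pihtatag) changes the last vowel to 'a' (as do bamatit, bodziv), so the same rule applies.
The other patterns: stems ending in -w insert -ol- after the first vowel; stems ending in -a add -ovi.
So durunog → durunag.

durunag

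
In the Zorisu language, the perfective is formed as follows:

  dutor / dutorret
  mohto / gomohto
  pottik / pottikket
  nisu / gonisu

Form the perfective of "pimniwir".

"pimniwir" ends in a consonant. The stems ending in a consonant (pottik → pottikket, dutor → dutorret) double the final consonant and add -et.
The other pattern: stems ending in a vowel add the prefix go-.
So pimniwir → pimniwirret.

pimniwirret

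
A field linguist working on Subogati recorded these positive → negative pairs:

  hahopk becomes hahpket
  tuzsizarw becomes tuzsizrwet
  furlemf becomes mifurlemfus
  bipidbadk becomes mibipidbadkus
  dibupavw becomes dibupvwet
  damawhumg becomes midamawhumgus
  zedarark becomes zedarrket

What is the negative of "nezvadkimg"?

minezvadkimgus

bipidbadk and zedarark both end in -k yet inflect differently (mibipidbadkus, zedarrket), so the final letter is not what conditions the rule; the second-to-last letter is.
"nezvadkimg" has second-to-last letter 'm'. The stems whose second-to-last letter is 'm' (damawhumg → midamawhumgus, furlemf → mifurlemfus) add mi- … -us around the stem.
So nezvadkimg → minezvadkimgus.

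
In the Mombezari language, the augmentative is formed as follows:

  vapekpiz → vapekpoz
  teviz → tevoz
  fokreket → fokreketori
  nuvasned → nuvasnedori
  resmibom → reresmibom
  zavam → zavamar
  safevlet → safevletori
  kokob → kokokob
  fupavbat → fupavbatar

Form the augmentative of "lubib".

fupavbat and safevlet both end in -t yet inflect differently (fupavbatar, safevletori), so the final letter is not what conditions the rule; the last vowel is.
"lubib" has last vowel 'i'. The stems whose last vowel is 'i' (vapekpiz → vapekpoz, teviz → tevoz) change the last vowel to 'o'.
So lubib → lubob.

lubob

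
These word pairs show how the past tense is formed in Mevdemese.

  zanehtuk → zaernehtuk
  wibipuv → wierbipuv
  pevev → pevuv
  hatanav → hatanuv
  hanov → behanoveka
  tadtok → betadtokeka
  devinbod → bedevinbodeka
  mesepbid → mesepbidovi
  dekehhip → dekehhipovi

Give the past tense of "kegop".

bekegopeka

wibipuv and pevev both end in -v yet inflect differently (wierbipuv, pevuv), so the final letter is not what conditions the rule; the last vowel is.
"kegop" has last vowel 'o'. The stems whose last vowel is 'o' (hanov → behanoveka, tadtok → betadtokeka, devinbod → bedevinbodeka) add be- … -eka around the stem.
The other patterns: stems whose last vowel is 'u' insert -er- after the first vowel; stems whose last vowel is 'a' or 'e' change the last vowel to 'u'; stems whose last vowel is 'i' add -ovi.
So kegop → bekegopeka.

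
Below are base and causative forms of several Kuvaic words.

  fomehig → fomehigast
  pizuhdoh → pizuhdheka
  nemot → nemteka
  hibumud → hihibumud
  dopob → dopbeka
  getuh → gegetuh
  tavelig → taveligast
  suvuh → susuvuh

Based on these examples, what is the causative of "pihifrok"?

pihifrkeka

"pihifrok" has last vowel 'o'. The stems whose last vowel is 'o' (pizuhdoh → pizuhdheka, nemot → nemteka, dopob → dopbeka) delete the last vowel and add -eka.
The other patterns: stems whose last vowel is 'i' add -ast; stems whose last vowel is 'u' repeat the first consonant+vowel as a prefix.
So pihifrok → pihifrkeka.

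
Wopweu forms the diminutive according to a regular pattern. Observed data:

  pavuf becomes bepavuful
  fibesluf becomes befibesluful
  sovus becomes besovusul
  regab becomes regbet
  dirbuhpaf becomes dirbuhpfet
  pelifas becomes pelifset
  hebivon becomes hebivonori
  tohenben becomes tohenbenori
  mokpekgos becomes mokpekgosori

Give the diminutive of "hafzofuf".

pavuf and dirbuhpaf both end in -f yet inflect differently (bepavuful, dirbuhpfet), so the final letter is not what conditions the rule; the last vowel is.
"hafzofuf" has last vowel 'u'. The stems whose last vowel is 'u' (pavuf → bepavuful, fibesluf → befibesluful, sovus → besovusul) add be- … -ul around the stem.
The other patterns: stems whose last vowel is 'a' delete the last vowel and add -et; stems whose last vowel is 'e' or 'o' add -ori.
So hafzofuf → behafzofuful.

behafzofuful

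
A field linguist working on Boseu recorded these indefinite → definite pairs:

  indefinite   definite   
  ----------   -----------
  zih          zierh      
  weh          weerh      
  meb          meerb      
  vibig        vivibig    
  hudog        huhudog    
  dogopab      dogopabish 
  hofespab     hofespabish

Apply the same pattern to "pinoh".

meb and dogopab both end in -b yet inflect differently (meerb, dogopabish), so the final letter is not what conditions the rule; the number of vowels is.
"pinoh" has 2 vowels. The stems with 2 vowels (vibig → vivibig, hudog → huhudog) repeat the first consonant+vowel as a prefix.
The other patterns: stems with 1 vowel insert -er- after the first vowel; stems with 3 vowels add -ish.
So pinoh → pipinoh.

pipinoh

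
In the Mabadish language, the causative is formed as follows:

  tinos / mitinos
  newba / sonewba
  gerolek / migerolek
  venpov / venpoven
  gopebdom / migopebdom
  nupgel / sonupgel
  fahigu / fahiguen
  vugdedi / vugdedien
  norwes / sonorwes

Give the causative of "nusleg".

"nusleg" begins with n-. The stems beginning with n- (norwes → sonorwes, newba → sonewba, nupgel → sonupgel) add the prefix so-.
So nusleg → sonusleg.

sonusleg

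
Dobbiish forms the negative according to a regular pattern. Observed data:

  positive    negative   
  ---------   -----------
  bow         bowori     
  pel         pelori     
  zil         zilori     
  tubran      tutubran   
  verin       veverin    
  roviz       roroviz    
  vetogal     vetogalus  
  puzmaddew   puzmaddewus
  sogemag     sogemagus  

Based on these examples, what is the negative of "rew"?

rewori

pel and vetogal both end in -l yet inflect differently (pelori, vetogalus), so the final letter is not what conditions the rule; the number of vowels is.
"rew" has 1 vowel. The stems with 1 vowel (bow → bowori, pel → pelori, zil → zilori) add -ori.
So rew → rewori.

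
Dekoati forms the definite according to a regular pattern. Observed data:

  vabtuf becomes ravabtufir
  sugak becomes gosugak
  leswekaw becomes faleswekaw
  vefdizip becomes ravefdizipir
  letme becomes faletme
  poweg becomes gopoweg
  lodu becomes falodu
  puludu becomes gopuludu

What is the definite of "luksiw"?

faluksiw

"luksiw" begins with l-. The stems beginning with l- (letme → faletme, lodu → falodu, leswekaw → faleswekaw) add the prefix fa-.
So luksiw → faluksiw.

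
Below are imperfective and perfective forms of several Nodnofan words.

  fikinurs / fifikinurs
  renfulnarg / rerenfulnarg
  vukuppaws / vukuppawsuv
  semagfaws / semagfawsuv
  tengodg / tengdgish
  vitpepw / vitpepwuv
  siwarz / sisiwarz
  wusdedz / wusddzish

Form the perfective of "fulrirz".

fufulrirz

wusdedz and siwarz both end in -z yet inflect differently (wusddzish, sisiwarz), so the final letter is not what conditions the rule; the second-to-last letter is.
"fulrirz" has second-to-last letter 'r'. The stems whose second-to-last letter is 'r' (fikinurs → fifikinurs, siwarz → sisiwarz, renfulnarg → rerenfulnarg) repeat the first consonant+vowel as a prefix.
So fulrirz → fufulrirz.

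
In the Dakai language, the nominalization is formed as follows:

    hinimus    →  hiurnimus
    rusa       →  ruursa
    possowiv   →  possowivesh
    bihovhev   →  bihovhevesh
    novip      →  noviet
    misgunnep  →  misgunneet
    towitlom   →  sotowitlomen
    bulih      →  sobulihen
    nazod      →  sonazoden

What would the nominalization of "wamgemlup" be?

wamgemluet

possowiv and novip both have last vowel 'i' yet inflect differently (possowivesh, noviet), so the last vowel is not what conditions the rule; the final letter is.
"wamgemlup" ends in -p. The stems ending in -p (novip → noviet, misgunnep → misgunneet) drop the final letter and add -et.
The other patterns: stems ending in -a or -s insert -ur- after the first vowel; stems ending in -v add -esh; stems ending in -d, -h or -m add so- … -en around the stem.
So wamgemlup → wamgemluet.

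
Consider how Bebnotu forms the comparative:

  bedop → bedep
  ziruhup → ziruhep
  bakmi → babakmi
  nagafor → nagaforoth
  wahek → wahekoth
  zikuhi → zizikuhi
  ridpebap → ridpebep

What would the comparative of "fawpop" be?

bedop and nagafor both have last vowel 'o' yet inflect differently (bedep, nagaforoth), so the last vowel is not what conditions the rule; the final letter is.
"fawpop" ends in -p. The stems ending in -p (ridpebap → ridpebep, bedop → bedep, ziruhup → ziruhep) change the last vowel to 'e'.
The other patterns: stems ending in -i repeat the first consonant+vowel as a prefix; stems ending in -k or -r add -oth.
So fawpop → fawpep.

fawpep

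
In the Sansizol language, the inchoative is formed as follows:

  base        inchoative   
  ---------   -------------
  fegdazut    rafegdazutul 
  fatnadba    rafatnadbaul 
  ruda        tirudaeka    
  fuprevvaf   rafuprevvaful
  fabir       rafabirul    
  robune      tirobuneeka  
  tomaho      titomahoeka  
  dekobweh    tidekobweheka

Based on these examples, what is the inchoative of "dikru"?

fatnadba and ruda both end in -a yet inflect differently (rafatnadbaul, tirudaeka), so the final letter is not what conditions the rule; the first letter is.
"dikru" begins with d-. The one such stem in the data (dekobweh → tidekobweheka) adds ti- … -eka around the stem, so the same rule applies.
The other pattern: stems beginning with f- add ra- … -ul around the stem.
So dikru → tidikrueka.

tidikrueka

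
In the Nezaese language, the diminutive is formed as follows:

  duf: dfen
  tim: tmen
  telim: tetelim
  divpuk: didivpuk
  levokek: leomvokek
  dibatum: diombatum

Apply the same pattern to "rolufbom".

roomlufbom

tim and telim both end in -m yet inflect differently (tmen, tetelim), so the final letter is not what conditions the rule; the number of vowels is.
"rolufbom" has 3 vowels. The stems with 3 vowels (levokek → leomvokek, dibatum → diombatum) insert -om- after the first vowel.
The other patterns: stems with 1 vowel delete the last vowel and add -en; stems with 2 vowels repeat the first consonant+vowel as a prefix.
So rolufbom → roomlufbom.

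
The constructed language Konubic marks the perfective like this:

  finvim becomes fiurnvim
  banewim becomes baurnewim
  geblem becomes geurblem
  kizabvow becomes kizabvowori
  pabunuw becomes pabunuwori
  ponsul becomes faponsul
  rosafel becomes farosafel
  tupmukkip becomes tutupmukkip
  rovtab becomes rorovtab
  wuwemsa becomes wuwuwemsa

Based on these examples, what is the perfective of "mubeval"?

famubeval

pabunuw and ponsul both have last vowel 'u' yet inflect differently (pabunuwori, faponsul), so the last vowel is not what conditions the rule; the final letter is.
"mubeval" ends in -l. The stems ending in -l (ponsul → faponsul, rosafel → farosafel) add the prefix fa-.
So mubeval → famubeval.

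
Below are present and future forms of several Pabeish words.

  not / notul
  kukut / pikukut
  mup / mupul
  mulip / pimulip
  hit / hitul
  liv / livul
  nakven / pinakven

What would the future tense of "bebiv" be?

"bebiv" has 2 vowels. The stems with 2 vowels (nakven → pinakven, kukut → pikukut, mulip → pimulip) add the prefix pi-.
The other pattern: stems with 1 vowel add -ul.
So bebiv → pibebiv.

pibebiv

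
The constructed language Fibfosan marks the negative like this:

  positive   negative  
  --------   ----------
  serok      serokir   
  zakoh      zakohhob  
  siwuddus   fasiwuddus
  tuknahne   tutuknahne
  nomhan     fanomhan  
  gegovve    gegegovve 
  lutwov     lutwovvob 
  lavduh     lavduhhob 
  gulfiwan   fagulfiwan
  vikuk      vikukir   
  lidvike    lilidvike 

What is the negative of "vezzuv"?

vezzuvvob

"vezzuv" ends in -v. The one such stem in the data (lutwov → lutwovvob) doubles the final consonant and adds -ob (as do lavduh, zakoh), so the same rule applies.
So vezzuv → vezzuvvob.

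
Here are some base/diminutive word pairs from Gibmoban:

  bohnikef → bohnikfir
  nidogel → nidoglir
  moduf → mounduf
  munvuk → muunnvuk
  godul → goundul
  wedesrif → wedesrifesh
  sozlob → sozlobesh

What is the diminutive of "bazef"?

bazfir

"bazef" has last vowel 'e'. The stems whose last vowel is 'e' (bohnikef → bohnikfir, nidogel → nidoglir) delete the last vowel and add -ir.
So bazef → bazfir.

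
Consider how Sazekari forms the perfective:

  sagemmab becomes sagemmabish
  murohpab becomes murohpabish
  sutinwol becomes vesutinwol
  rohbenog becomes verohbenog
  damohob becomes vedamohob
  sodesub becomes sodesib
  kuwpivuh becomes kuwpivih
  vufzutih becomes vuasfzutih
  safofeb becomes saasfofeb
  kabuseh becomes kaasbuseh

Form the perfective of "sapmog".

"sapmog" has last vowel 'o'. The stems whose last vowel is 'o' (sutinwol → vesutinwol, rohbenog → verohbenog, damohob → vedamohob) add the prefix ve-.
So sapmog → vesapmog.

vesapmog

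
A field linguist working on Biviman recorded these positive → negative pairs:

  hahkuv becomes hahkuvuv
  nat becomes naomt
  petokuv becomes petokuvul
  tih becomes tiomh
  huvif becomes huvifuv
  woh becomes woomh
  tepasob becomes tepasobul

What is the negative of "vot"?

voomt

hahkuv and petokuv both end in -v yet inflect differently (hahkuvuv, petokuvul), so the final letter is not what conditions the rule; the number of vowels is.
"vot" has 1 vowel. The stems with 1 vowel (nat → naomt, woh → woomh, tih → tiomh) insert -om- after the first vowel.
So vot → voomt.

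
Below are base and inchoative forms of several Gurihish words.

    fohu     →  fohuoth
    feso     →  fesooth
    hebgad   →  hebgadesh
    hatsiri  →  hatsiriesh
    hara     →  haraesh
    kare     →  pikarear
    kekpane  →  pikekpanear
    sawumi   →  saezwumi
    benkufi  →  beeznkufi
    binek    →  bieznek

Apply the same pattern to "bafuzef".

hatsiri and sawumi both end in -i yet inflect differently (hatsiriesh, saezwumi), so the final letter is not what conditions the rule; the first letter is.
"bafuzef" begins with b-. The stems beginning with b- (benkufi → beeznkufi, binek → bieznek) insert -ez- after the first vowel.
The other patterns: stems beginning with f- add -oth; stems beginning with h- add -esh; stems beginning with k- add pi- … -ar around the stem.
So bafuzef → baezfuzef.

baezfuzef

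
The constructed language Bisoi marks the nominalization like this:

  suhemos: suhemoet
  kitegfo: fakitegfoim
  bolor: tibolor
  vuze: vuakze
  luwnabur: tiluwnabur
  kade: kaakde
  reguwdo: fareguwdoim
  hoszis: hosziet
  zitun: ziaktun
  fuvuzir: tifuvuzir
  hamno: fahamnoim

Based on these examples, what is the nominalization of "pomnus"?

pomnuet

suhemos and bolor both have last vowel 'o' yet inflect differently (suhemoet, tibolor), so the last vowel is not what conditions the rule; the final letter is.
"pomnus" ends in -s. The stems ending in -s (hoszis → hosziet, suhemos → suhemoet) drop the final letter and add -et.
The other patterns: stems ending in -r add the prefix ti-; stems ending in -o add fa- … -im around the stem; stems ending in -e or -n insert -ak- after the first vowel.
So pomnus → pomnuet.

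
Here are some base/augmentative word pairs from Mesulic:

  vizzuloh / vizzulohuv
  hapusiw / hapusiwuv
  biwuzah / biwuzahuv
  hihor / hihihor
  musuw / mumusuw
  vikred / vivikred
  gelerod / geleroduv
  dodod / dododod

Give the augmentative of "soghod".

sosoghod

gelerod and vikred both end in -d yet inflect differently (geleroduv, vivikred), so the final letter is not what conditions the rule; the number of vowels is.
"soghod" has 2 vowels. The stems with 2 vowels (vikred → vivikred, hihor → hihihor, musuw → mumusuw) repeat the first consonant+vowel as a prefix.
The other pattern: stems with 3 vowels add -uv.
So soghod → sosoghod.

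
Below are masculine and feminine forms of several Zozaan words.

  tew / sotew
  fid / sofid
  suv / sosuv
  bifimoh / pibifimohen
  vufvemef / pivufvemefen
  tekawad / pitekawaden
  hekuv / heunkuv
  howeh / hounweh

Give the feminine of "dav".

"dav" has 1 vowel. The stems with 1 vowel (fid → sofid, tew → sotew, suv → sosuv) add the prefix so-.
The other patterns: stems with 2 vowels insert -un- after the first vowel; stems with 3 vowels add pi- … -en around the stem.
So dav → sodav.

sodav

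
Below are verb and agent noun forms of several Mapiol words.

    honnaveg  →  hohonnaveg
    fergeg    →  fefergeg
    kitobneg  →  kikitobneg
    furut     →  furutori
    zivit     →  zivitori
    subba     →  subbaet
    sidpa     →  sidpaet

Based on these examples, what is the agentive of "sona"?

fergeg and furut both begin with f- yet inflect differently (fefergeg, furutori), so the first letter is not what conditions the rule; the final letter is.
"sona" ends in -a. The stems ending in -a (subba → subbaet, sidpa → sidpaet) add -et.
So sona → sonaet.

sonaet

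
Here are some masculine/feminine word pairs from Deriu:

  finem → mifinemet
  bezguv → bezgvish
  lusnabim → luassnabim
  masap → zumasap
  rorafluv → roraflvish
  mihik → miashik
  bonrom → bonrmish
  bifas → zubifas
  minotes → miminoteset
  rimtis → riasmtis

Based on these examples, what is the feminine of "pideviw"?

bifas and rimtis both end in -s yet inflect differently (zubifas, riasmtis), so the final letter is not what conditions the rule; the last vowel is.
"pideviw" has last vowel 'i'. The stems whose last vowel is 'i' (rimtis → riasmtis, mihik → miashik, lusnabim → luassnabim) insert -as- after the first vowel.
The other patterns: stems whose last vowel is 'a' add the prefix zu-; stems whose last vowel is 'e' add mi- … -et around the stem; stems whose last vowel is 'o' or 'u' delete the last vowel and add -ish.
So pideviw → piasdeviw.

piasdeviw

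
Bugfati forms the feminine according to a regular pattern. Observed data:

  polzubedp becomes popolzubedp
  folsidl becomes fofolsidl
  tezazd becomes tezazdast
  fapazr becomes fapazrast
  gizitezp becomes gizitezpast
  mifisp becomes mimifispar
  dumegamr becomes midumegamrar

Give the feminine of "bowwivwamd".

polzubedp and gizitezp both end in -p yet inflect differently (popolzubedp, gizitezpast), so the final letter is not what conditions the rule; the second-to-last letter is.
"bowwivwamd" has second-to-last letter 'm'. The one such stem in the data (dumegamr → midumegamrar) adds mi- … -ar around the stem, so the same rule applies.
So bowwivwamd → mibowwivwamdar.

mibowwivwamdar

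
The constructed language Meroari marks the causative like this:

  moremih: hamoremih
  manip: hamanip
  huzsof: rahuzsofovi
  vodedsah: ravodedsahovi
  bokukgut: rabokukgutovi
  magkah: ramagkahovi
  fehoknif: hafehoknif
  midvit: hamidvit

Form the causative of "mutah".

"mutah" has last vowel 'a'. The stems whose last vowel is 'a' (vodedsah → ravodedsahovi, magkah → ramagkahovi) add ra- … -ovi around the stem.
The other pattern: stems whose last vowel is 'i' add the prefix ha-.
So mutah → ramutahovi.

ramutahovi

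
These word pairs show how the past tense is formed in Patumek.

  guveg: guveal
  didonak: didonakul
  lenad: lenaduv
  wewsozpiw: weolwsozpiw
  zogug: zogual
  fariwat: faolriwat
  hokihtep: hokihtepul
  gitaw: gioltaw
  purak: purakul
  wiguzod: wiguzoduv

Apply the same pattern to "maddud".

madduduv

hokihtep and guveg both have last vowel 'e' yet inflect differently (hokihtepul, guveal), so the last vowel is not what conditions the rule; the final letter is.
"maddud" ends in -d. The stems ending in -d (wiguzod → wiguzoduv, lenad → lenaduv) add -uv.
The other patterns: stems ending in -k or -p add -ul; stems ending in -g drop the final letter and add -al; stems ending in -t or -w insert -ol- after the first vowel.
So maddud → madduduv.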